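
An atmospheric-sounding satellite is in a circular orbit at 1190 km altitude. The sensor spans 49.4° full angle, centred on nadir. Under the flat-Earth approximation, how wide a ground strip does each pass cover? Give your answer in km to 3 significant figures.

1090 km

Half-angle = 49.4°/2 = 24.7°.
Swath width ≈ 2h·tan(θ/2) = 2 × 1190 × tan(24.7°) = 1094.7 km.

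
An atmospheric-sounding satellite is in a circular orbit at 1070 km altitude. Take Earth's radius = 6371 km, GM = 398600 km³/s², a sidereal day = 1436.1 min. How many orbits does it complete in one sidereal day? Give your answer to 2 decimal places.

13.49

Semi-major axis a = 6371 + 1070 = 7441 km. Period T = 2π√(a³/μ) = 2π√(7441³/398600) = 6387.9 s = 106.47 min.
Orbits per sidereal day = 86166 / 6387.9 = 13.489.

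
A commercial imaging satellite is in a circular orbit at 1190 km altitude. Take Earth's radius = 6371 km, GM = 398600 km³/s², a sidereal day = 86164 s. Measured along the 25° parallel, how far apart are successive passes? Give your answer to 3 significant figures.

Semi-major axis a = 6371 + 1190 = 7561 km. Period T = 2π√(a³/μ) = 2π√(7561³/398600) = 6543.0 s = 109.05 min.
Node shift per orbit = (6543.0/86164) × 360° = 27.34°.
Equatorial spacing = 27.34 × 111.2 km/° = 3040 km.
At 25° latitude, spacing = 3040 × cos(25°) = 2755 km.

2750 km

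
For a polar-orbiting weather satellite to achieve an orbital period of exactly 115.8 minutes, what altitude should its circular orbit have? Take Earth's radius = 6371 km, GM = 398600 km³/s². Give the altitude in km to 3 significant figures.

1500 km

T = 115.8 min = 6948.0 s.
From T = 2π√(a³/μ): a = (μ T²/4π²)^(1/3) = (398600 × 6948.0² / 4π²)^(1/3) = 7870 km.
Altitude h = a − R = 7870 − 6371 = 1499 km.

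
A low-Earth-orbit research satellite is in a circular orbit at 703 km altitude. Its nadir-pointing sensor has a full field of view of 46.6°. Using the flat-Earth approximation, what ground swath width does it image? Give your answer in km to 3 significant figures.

606 km

Half-angle = 46.6°/2 = 23.3°.
Swath width ≈ 2h·tan(θ/2) = 2 × 703 × tan(23.3°) = 605.5 km.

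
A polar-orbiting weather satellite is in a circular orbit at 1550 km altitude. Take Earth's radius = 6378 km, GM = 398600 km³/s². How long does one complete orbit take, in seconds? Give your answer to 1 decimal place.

Semi-major axis a = 6378 + 1550 = 7928 km. Period T = 2π√(a³/μ) = 2π√(7928³/398600) = 7025.2 s = 117.09 min.

7025.2 seconds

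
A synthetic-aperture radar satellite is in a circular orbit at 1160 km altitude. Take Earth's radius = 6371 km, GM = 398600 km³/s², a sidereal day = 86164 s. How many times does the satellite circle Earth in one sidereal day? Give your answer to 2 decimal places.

13.25

Semi-major axis a = 6371 + 1160 = 7531 km. Period T = 2π√(a³/μ) = 2π√(7531³/398600) = 6504.1 s = 108.40 min.
Orbits per sidereal day = 86164 / 6504.1 = 13.248.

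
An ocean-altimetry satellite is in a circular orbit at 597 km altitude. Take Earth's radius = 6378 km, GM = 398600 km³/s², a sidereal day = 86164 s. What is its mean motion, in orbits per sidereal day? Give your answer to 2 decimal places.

Semi-major axis a = 6378 + 597 = 6975 km. Period T = 2π√(a³/μ) = 2π√(6975³/398600) = 5797.3 s = 96.62 min.
Orbits per sidereal day = 86164 / 5797.3 = 14.863.

14.86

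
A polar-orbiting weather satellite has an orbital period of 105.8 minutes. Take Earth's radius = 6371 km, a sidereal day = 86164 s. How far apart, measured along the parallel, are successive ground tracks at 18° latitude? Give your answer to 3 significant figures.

2800 km

T = 105.8 min = 6348.0 s.
Node shift per orbit = (6348.0/86164) × 360° = 26.52°.
Equatorial spacing = 26.52 × 111.2 km/° = 2949 km.
At 18° latitude, spacing = 2949 × cos(18°) = 2805 km.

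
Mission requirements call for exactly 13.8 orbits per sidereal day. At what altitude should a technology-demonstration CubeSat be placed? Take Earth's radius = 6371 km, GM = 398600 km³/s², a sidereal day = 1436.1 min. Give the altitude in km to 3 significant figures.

Required period T = 86166 / 13.8 = 6243.9 s.
From T = 2π√(a³/μ): a = (μ T²/4π²)^(1/3) = (398600 × 6243.9² / 4π²)^(1/3) = 7329 km.
Altitude h = a − R = 7329 − 6371 = 958 km.

958 km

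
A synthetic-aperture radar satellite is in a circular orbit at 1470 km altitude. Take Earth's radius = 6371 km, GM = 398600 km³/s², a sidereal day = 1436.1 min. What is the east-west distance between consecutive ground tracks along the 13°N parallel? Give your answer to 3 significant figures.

Semi-major axis a = 6371 + 1470 = 7841 km. Period T = 2π√(a³/μ) = 2π√(7841³/398600) = 6909.8 s = 115.16 min.
Node shift per orbit = (6909.8/86166) × 360° = 28.87°.
Equatorial spacing = 28.87 × 111.2 km/° = 3210 km.
At 13° latitude, spacing = 3210 × cos(13°) = 3128 km.

3130 km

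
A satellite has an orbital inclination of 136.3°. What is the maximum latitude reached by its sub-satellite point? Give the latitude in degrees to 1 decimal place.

43.7°

Retrograde orbit: the ground track reaches ±(180° − i) = ±(180 − 136.3) = ±43.7°.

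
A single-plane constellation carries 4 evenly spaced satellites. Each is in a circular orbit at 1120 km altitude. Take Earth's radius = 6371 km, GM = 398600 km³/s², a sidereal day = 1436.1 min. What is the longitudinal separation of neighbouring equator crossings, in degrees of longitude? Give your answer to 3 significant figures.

Semi-major axis a = 6371 + 1120 = 7491 km. Period T = 2π√(a³/μ) = 2π√(7491³/398600) = 6452.4 s = 107.54 min.
Single-satellite node shift = (6452.4/86166) × 360° = 26.96°.
With 4 satellites evenly phased, successive equator crossings are 26.96/4 = 6.739° apart.

6.74°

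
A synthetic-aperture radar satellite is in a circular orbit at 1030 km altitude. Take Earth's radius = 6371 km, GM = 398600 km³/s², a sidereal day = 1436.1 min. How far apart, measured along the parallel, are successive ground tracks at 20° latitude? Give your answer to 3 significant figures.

Semi-major axis a = 6371 + 1030 = 7401 km. Period T = 2π√(a³/μ) = 2π√(7401³/398600) = 6336.5 s = 105.61 min.
Node shift per orbit = (6336.5/86166) × 360° = 26.47°.
Equatorial spacing = 26.47 × 111.2 km/° = 2944 km.
At 20° latitude, spacing = 2944 × cos(20°) = 2766 km.

2770 km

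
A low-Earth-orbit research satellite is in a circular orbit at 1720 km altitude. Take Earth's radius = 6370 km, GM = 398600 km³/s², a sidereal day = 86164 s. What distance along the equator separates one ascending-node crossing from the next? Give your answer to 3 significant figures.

3360 km

Semi-major axis a = 6370 + 1720 = 8090 km. Period T = 2π√(a³/μ) = 2π√(8090³/398600) = 7241.6 s = 120.69 min.
During one orbit Earth rotates (7241.6 / 86164) × 360° = 30.26°.
At the equator that is 30.26° × (2π·6370/360) km/° = 30.26 × 111.2 = 3364 km.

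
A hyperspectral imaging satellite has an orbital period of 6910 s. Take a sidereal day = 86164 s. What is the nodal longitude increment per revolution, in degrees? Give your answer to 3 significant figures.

28.9°

During one orbit Earth rotates (6910.0 / 86164) × 360° = 28.87°.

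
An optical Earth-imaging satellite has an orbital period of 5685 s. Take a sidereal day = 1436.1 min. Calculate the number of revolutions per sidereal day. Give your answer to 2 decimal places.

15.16

Orbits per sidereal day = 86166 / 5685.0 = 15.157.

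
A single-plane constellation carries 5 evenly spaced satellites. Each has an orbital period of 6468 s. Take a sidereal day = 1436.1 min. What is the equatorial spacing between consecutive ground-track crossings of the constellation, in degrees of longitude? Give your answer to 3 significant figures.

Single-satellite node shift = (6468.0/86166) × 360° = 27.02°.
With 5 satellites evenly phased, successive equator crossings are 27.02/5 = 5.405° apart.

5.40°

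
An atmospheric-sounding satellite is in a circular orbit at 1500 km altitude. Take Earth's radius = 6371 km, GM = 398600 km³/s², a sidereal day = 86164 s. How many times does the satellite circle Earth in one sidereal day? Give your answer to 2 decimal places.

12.40

Semi-major axis a = 6371 + 1500 = 7871 km. Period T = 2π√(a³/μ) = 2π√(7871³/398600) = 6949.5 s = 115.83 min.
Orbits per sidereal day = 86164 / 6949.5 = 12.399.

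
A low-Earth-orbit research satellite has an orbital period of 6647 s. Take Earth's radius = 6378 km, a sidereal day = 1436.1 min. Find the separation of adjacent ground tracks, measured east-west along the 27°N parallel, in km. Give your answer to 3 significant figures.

Node shift per orbit = (6647.0/86166) × 360° = 27.77°.
Equatorial spacing = 27.77 × 111.3 km/° = 3091 km.
At 27° latitude, spacing = 3091 × cos(27°) = 2754 km.

2750 km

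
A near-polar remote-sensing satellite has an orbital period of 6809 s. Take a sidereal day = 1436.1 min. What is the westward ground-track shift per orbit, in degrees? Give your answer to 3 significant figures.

28.4°

During one orbit Earth rotates (6809.0 / 86166) × 360° = 28.45°.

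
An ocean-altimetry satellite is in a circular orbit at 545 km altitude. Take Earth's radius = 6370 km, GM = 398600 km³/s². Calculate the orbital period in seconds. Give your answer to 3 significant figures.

5720 seconds

Semi-major axis a = 6370 + 545 = 6915 km. Period T = 2π√(a³/μ) = 2π√(6915³/398600) = 5722.7 s = 95.38 min.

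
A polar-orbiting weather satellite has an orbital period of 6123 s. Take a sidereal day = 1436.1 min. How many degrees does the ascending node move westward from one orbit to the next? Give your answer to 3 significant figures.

25.6°

During one orbit Earth rotates (6123.0 / 86166) × 360° = 25.58°.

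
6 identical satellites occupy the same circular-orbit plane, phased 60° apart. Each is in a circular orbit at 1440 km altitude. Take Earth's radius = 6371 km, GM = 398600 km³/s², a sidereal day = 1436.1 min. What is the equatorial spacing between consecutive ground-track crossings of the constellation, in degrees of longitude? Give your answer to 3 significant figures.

Semi-major axis a = 6371 + 1440 = 7811 km. Period T = 2π√(a³/μ) = 2π√(7811³/398600) = 6870.2 s = 114.50 min.
Single-satellite node shift = (6870.2/86166) × 360° = 28.70°.
With 6 satellites evenly phased, successive equator crossings are 28.70/6 = 4.784° apart.

4.78°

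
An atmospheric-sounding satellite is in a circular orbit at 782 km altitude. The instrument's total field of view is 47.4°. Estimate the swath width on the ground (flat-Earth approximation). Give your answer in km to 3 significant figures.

Half-angle = 47.4°/2 = 23.7°.
Swath width ≈ 2h·tan(θ/2) = 2 × 782 × tan(23.7°) = 686.5 km.

687 km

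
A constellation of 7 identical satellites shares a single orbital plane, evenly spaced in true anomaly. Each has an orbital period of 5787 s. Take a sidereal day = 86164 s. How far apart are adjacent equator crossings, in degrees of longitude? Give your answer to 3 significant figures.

3.45°

Single-satellite node shift = (5787.0/86164) × 360° = 24.18°.
With 7 satellites evenly phased, successive equator crossings are 24.18/7 = 3.454° apart.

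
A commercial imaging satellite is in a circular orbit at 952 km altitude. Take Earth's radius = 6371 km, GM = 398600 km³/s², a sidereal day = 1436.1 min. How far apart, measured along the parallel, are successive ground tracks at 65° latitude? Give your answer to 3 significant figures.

1220 km

Semi-major axis a = 6371 + 952 = 7323 km. Period T = 2π√(a³/μ) = 2π√(7323³/398600) = 6236.6 s = 103.94 min.
Node shift per orbit = (6236.6/86166) × 360° = 26.06°.
Equatorial spacing = 26.06 × 111.2 km/° = 2897 km.
At 65° latitude, spacing = 2897 × cos(65°) = 1224 km.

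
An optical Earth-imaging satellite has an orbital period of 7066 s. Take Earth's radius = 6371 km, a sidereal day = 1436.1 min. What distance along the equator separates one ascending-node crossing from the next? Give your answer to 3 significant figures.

During one orbit Earth rotates (7066.0 / 86166) × 360° = 29.52°.
At the equator that is 29.52° × (2π·6371/360) km/° = 29.52 × 111.2 = 3283 km.

3280 km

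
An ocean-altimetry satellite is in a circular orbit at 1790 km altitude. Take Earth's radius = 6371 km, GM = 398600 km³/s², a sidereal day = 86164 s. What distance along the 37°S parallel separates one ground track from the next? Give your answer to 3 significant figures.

Semi-major axis a = 6371 + 1790 = 8161 km. Period T = 2π√(a³/μ) = 2π√(8161³/398600) = 7337.1 s = 122.29 min.
Node shift per orbit = (7337.1/86164) × 360° = 30.66°.
Equatorial spacing = 30.66 × 111.2 km/° = 3409 km.
At 37° latitude, spacing = 3409 × cos(37°) = 2722 km.

2720 km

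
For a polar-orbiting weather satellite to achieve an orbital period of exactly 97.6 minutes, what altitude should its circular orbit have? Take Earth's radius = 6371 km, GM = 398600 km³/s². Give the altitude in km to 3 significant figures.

651 km

T = 97.6 min = 5856.0 s.
From T = 2π√(a³/μ): a = (μ T²/4π²)^(1/3) = (398600 × 5856.0² / 4π²)^(1/3) = 7022 km.
Altitude h = a − R = 7022 − 6371 = 651 km.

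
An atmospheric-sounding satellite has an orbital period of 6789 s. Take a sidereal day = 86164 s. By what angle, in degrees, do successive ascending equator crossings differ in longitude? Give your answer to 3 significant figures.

During one orbit Earth rotates (6789.0 / 86164) × 360° = 28.36°.

28.4°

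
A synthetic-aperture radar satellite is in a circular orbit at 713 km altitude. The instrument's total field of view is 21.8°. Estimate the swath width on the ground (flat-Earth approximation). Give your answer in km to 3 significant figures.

Half-angle = 21.8°/2 = 10.9°.
Swath width ≈ 2h·tan(θ/2) = 2 × 713 × tan(10.9°) = 274.6 km.

275 km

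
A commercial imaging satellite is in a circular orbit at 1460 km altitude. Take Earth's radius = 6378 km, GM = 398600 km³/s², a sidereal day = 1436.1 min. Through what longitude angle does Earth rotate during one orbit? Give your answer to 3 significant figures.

Semi-major axis a = 6378 + 1460 = 7838 km. Period T = 2π√(a³/μ) = 2π√(7838³/398600) = 6905.9 s = 115.10 min.
During one orbit Earth rotates (6905.9 / 86166) × 360° = 28.85°.

28.9°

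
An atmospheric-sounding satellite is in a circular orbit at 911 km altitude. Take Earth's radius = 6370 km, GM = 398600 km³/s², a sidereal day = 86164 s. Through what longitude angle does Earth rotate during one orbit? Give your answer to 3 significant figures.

Semi-major axis a = 6370 + 911 = 7281 km. Period T = 2π√(a³/μ) = 2π√(7281³/398600) = 6183.0 s = 103.05 min.
During one orbit Earth rotates (6183.0 / 86164) × 360° = 25.83°.

25.8°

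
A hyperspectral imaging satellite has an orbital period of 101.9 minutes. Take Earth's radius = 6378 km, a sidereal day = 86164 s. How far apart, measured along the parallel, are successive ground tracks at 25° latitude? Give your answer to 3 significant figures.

2580 km

T = 101.9 min = 6114.0 s.
Node shift per orbit = (6114.0/86164) × 360° = 25.54°.
Equatorial spacing = 25.54 × 111.3 km/° = 2844 km.
At 25° latitude, spacing = 2844 × cos(25°) = 2577 km.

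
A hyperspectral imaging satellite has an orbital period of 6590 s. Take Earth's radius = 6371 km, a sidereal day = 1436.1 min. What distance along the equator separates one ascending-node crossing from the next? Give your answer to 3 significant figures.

3060 km

During one orbit Earth rotates (6590.0 / 86166) × 360° = 27.53°.
At the equator that is 27.53° × (2π·6371/360) km/° = 27.53 × 111.2 = 3062 km.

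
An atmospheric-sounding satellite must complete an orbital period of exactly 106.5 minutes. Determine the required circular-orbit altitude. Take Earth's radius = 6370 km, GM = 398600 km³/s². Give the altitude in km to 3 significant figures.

T = 106.5 min = 6390.0 s.
From T = 2π√(a³/μ): a = (μ T²/4π²)^(1/3) = (398600 × 6390.0² / 4π²)^(1/3) = 7443 km.
Altitude h = a − R = 7443 − 6370 = 1073 km.

1070 km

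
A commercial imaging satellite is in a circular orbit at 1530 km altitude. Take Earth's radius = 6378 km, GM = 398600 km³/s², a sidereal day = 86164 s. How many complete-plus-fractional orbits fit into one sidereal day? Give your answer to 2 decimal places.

12.31

Semi-major axis a = 6378 + 1530 = 7908 km. Period T = 2π√(a³/μ) = 2π√(7908³/398600) = 6998.6 s = 116.64 min.
Orbits per sidereal day = 86164 / 6998.6 = 12.312.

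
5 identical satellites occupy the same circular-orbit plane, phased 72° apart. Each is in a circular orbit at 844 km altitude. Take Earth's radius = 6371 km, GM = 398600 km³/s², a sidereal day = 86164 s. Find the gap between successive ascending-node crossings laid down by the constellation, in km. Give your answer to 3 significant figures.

Semi-major axis a = 6371 + 844 = 7215 km. Period T = 2π√(a³/μ) = 2π√(7215³/398600) = 6099.1 s = 101.65 min.
Single-satellite node shift = (6099.1/86164) × 360° = 25.48°.
With 5 satellites evenly phased, successive equator crossings are 25.48/5 = 5.097° apart.
That is 5.097 × 111.2 = 567 km at the equator.

567 km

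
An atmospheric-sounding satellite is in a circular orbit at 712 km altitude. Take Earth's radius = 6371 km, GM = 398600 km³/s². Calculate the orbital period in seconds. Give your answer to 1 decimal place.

Semi-major axis a = 6371 + 712 = 7083 km. Period T = 2π√(a³/μ) = 2π√(7083³/398600) = 5932.5 s = 98.87 min.

5932.5 seconds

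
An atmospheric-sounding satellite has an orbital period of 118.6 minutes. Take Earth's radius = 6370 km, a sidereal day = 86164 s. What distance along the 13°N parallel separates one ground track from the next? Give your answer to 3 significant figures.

3220 km

T = 118.6 min = 7116.0 s.
Node shift per orbit = (7116.0/86164) × 360° = 29.73°.
Equatorial spacing = 29.73 × 111.2 km/° = 3305 km.
At 13° latitude, spacing = 3305 × cos(13°) = 3221 km.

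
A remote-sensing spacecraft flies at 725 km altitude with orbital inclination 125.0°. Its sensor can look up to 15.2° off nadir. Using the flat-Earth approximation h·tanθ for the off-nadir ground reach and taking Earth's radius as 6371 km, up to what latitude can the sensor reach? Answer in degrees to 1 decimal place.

56.8°

Retrograde orbit: the ground track reaches ±(180° − i) = ±(180 − 125.0) = ±55.0°.
Sensor half-swath on the ground ≈ 725·tan(15.2°) = 197 km = 1.77° of latitude.
Maximum observable latitude ≈ 55.0 + 1.77 = 56.8°.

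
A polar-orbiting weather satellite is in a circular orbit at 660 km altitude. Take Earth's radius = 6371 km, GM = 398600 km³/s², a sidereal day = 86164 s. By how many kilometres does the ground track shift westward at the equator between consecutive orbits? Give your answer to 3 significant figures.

Semi-major axis a = 6371 + 660 = 7031 km. Period T = 2π√(a³/μ) = 2π√(7031³/398600) = 5867.3 s = 97.79 min.
During one orbit Earth rotates (5867.3 / 86164) × 360° = 24.51°.
At the equator that is 24.51° × (2π·6371/360) km/° = 24.51 × 111.2 = 2726 km.

2730 km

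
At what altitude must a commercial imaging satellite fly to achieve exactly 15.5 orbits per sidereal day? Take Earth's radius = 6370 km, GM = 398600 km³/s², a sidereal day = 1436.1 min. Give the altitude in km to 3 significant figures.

Required period T = 86166 / 15.5 = 5559.1 s.
From T = 2π√(a³/μ): a = (μ T²/4π²)^(1/3) = (398600 × 5559.1² / 4π²)^(1/3) = 6783 km.
Altitude h = a − R = 6783 − 6370 = 413 km.

413 km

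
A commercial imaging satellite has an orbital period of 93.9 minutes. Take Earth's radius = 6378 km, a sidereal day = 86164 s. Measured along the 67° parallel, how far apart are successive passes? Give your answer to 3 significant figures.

1020 km

T = 93.9 min = 5634.0 s.
Node shift per orbit = (5634.0/86164) × 360° = 23.54°.
Equatorial spacing = 23.54 × 111.3 km/° = 2620 km.
At 67° latitude, spacing = 2620 × cos(67°) = 1024 km.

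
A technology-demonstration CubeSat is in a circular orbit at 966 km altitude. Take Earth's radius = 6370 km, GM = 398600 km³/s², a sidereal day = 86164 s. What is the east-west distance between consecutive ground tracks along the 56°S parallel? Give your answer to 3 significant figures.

Semi-major axis a = 6370 + 966 = 7336 km. Period T = 2π√(a³/μ) = 2π√(7336³/398600) = 6253.2 s = 104.22 min.
Node shift per orbit = (6253.2/86164) × 360° = 26.13°.
Equatorial spacing = 26.13 × 111.2 km/° = 2905 km.
At 56° latitude, spacing = 2905 × cos(56°) = 1624 km.

1620 km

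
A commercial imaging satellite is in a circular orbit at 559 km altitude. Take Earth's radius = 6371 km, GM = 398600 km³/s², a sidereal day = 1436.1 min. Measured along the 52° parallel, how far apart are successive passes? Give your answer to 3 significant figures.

Semi-major axis a = 6371 + 559 = 6930 km. Period T = 2π√(a³/μ) = 2π√(6930³/398600) = 5741.3 s = 95.69 min.
Node shift per orbit = (5741.3/86166) × 360° = 23.99°.
Equatorial spacing = 23.99 × 111.2 km/° = 2667 km.
At 52° latitude, spacing = 2667 × cos(52°) = 1642 km.

1640 km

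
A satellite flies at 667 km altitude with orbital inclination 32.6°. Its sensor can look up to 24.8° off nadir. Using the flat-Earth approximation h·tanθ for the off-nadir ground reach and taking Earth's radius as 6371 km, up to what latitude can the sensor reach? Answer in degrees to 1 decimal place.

35.4°

For a prograde orbit the ground track reaches latitude ±i = ±32.6°.
Sensor half-swath on the ground ≈ 667·tan(24.8°) = 308 km = 2.77° of latitude.
Maximum observable latitude ≈ 32.6 + 2.77 = 35.4°.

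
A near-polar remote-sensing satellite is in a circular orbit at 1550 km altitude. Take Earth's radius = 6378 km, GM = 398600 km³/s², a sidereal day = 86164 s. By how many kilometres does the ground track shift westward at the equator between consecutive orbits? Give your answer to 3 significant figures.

3270 km

Semi-major axis a = 6378 + 1550 = 7928 km. Period T = 2π√(a³/μ) = 2π√(7928³/398600) = 7025.2 s = 117.09 min.
During one orbit Earth rotates (7025.2 / 86164) × 360° = 29.35°.
At the equator that is 29.35° × (2π·6378/360) km/° = 29.35 × 111.3 = 3267 km.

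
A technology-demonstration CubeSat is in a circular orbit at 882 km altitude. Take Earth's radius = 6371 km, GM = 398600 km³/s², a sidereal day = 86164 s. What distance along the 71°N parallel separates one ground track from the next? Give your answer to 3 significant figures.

930 km

Semi-major axis a = 6371 + 882 = 7253 km. Period T = 2π√(a³/μ) = 2π√(7253³/398600) = 6147.3 s = 102.46 min.
Node shift per orbit = (6147.3/86164) × 360° = 25.68°.
Equatorial spacing = 25.68 × 111.2 km/° = 2856 km.
At 71° latitude, spacing = 2856 × cos(71°) = 930 km.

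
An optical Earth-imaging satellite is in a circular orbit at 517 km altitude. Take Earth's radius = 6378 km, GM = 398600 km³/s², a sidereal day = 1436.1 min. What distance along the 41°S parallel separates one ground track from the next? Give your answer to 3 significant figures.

2000 km

Semi-major axis a = 6378 + 517 = 6895 km. Period T = 2π√(a³/μ) = 2π√(6895³/398600) = 5697.9 s = 94.96 min.
Node shift per orbit = (5697.9/86166) × 360° = 23.81°.
Equatorial spacing = 23.81 × 111.3 km/° = 2650 km.
At 41° latitude, spacing = 2650 × cos(41°) = 2000 km.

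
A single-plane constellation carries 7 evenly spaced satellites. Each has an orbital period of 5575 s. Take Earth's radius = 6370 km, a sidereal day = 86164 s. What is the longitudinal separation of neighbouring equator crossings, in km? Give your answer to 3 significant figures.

370 km

Single-satellite node shift = (5575.0/86164) × 360° = 23.29°.
With 7 satellites evenly phased, successive equator crossings are 23.29/7 = 3.328° apart.
That is 3.328 × 111.2 = 370 km at the equator.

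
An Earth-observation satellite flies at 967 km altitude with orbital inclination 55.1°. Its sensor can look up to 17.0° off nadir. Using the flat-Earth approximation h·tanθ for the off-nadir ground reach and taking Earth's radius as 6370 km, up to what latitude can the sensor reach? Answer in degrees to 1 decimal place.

For a prograde orbit the ground track reaches latitude ±i = ±55.1°.
Sensor half-swath on the ground ≈ 967·tan(17.0°) = 296 km = 2.66° of latitude.
Maximum observable latitude ≈ 55.1 + 2.66 = 57.8°.

57.8°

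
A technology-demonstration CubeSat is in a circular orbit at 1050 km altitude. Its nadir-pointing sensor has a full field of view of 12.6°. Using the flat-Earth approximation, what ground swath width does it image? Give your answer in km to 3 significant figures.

232 km

Half-angle = 12.6°/2 = 6.3°.
Swath width ≈ 2h·tan(θ/2) = 2 × 1050 × tan(6.3°) = 231.8 km.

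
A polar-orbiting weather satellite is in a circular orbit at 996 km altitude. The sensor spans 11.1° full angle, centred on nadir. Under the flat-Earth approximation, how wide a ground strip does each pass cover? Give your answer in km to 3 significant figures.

194 km

Half-angle = 11.1°/2 = 5.55°.
Swath width ≈ 2h·tan(θ/2) = 2 × 996 × tan(5.55°) = 193.6 km.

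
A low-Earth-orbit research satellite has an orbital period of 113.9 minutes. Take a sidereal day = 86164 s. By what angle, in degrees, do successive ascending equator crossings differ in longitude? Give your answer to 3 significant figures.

T = 113.9 min = 6834.0 s.
During one orbit Earth rotates (6834.0 / 86164) × 360° = 28.55°.

28.6°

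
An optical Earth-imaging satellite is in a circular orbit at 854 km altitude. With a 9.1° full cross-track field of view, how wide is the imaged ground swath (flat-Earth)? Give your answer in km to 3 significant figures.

136 km

Half-angle = 9.1°/2 = 4.55°.
Swath width ≈ 2h·tan(θ/2) = 2 × 854 × tan(4.55°) = 135.9 km.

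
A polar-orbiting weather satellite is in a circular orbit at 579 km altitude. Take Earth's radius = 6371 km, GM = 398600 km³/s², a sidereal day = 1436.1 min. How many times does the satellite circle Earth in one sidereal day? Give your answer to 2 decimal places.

14.94

Semi-major axis a = 6371 + 579 = 6950 km. Period T = 2π√(a³/μ) = 2π√(6950³/398600) = 5766.2 s = 96.10 min.
Orbits per sidereal day = 86166 / 5766.2 = 14.943.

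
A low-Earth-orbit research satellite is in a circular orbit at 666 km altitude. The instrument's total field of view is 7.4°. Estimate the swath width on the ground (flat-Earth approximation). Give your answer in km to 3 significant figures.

Half-angle = 7.4°/2 = 3.7°.
Swath width ≈ 2h·tan(θ/2) = 2 × 666 × tan(3.7°) = 86.1 km.

86.1 km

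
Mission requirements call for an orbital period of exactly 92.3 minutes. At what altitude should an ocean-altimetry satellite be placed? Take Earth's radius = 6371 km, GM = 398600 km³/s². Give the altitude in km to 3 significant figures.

394 km

T = 92.3 min = 5538.0 s.
From T = 2π√(a³/μ): a = (μ T²/4π²)^(1/3) = (398600 × 5538.0² / 4π²)^(1/3) = 6765 km.
Altitude h = a − R = 6765 − 6371 = 394 km.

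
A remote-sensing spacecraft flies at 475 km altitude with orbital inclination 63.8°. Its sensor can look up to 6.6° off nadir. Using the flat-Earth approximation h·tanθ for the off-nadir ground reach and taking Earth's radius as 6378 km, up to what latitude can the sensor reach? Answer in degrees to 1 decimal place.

For a prograde orbit the ground track reaches latitude ±i = ±63.8°.
Sensor half-swath on the ground ≈ 475·tan(6.6°) = 55 km = 0.49° of latitude.
Maximum observable latitude ≈ 63.8 + 0.49 = 64.3°.

64.3°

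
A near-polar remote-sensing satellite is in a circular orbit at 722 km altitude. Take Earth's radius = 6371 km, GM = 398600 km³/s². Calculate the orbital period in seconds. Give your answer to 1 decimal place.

5945.1 seconds

Semi-major axis a = 6371 + 722 = 7093 km. Period T = 2π√(a³/μ) = 2π√(7093³/398600) = 5945.1 s = 99.08 min.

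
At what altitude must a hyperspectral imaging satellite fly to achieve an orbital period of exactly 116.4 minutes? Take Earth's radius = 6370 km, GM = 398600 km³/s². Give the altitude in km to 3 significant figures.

T = 116.4 min = 6984.0 s.
From T = 2π√(a³/μ): a = (μ T²/4π²)^(1/3) = (398600 × 6984.0² / 4π²)^(1/3) = 7897 km.
Altitude h = a − R = 7897 − 6370 = 1527 km.

1530 km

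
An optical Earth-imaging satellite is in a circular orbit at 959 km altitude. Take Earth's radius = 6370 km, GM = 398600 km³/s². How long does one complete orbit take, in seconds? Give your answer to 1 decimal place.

Semi-major axis a = 6370 + 959 = 7329 km. Period T = 2π√(a³/μ) = 2π√(7329³/398600) = 6244.2 s = 104.07 min.

6244.2 seconds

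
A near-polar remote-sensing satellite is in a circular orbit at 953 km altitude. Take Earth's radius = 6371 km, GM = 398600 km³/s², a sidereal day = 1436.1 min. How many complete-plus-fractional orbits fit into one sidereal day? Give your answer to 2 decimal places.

13.81

Semi-major axis a = 6371 + 953 = 7324 km. Period T = 2π√(a³/μ) = 2π√(7324³/398600) = 6237.8 s = 103.96 min.
Orbits per sidereal day = 86166 / 6237.8 = 13.813.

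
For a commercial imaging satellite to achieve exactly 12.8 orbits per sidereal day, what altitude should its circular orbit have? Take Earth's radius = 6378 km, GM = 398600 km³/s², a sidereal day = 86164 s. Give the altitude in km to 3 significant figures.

Required period T = 86164 / 12.8 = 6731.6 s.
From T = 2π√(a³/μ): a = (μ T²/4π²)^(1/3) = (398600 × 6731.6² / 4π²)^(1/3) = 7706 km.
Altitude h = a − R = 7706 − 6378 = 1328 km.

1330 km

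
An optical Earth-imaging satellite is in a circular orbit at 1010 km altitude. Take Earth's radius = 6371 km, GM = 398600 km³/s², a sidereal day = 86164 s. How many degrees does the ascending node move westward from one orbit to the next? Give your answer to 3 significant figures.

Semi-major axis a = 6371 + 1010 = 7381 km. Period T = 2π√(a³/μ) = 2π√(7381³/398600) = 6310.8 s = 105.18 min.
During one orbit Earth rotates (6310.8 / 86164) × 360° = 26.37°.

26.4°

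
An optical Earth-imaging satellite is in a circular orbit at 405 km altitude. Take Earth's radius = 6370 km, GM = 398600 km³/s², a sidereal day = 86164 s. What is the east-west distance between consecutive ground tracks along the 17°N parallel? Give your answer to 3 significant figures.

2470 km

Semi-major axis a = 6370 + 405 = 6775 km. Period T = 2π√(a³/μ) = 2π√(6775³/398600) = 5549.8 s = 92.50 min.
Node shift per orbit = (5549.8/86164) × 360° = 23.19°.
Equatorial spacing = 23.19 × 111.2 km/° = 2578 km.
At 17° latitude, spacing = 2578 × cos(17°) = 2465 km.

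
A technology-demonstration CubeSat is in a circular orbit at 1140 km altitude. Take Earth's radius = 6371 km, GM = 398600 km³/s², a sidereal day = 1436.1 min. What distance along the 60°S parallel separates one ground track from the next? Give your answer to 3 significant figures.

1500 km

Semi-major axis a = 6371 + 1140 = 7511 km. Period T = 2π√(a³/μ) = 2π√(7511³/398600) = 6478.3 s = 107.97 min.
Node shift per orbit = (6478.3/86166) × 360° = 27.07°.
Equatorial spacing = 27.07 × 111.2 km/° = 3010 km.
At 60° latitude, spacing = 3010 × cos(60°) = 1505 km.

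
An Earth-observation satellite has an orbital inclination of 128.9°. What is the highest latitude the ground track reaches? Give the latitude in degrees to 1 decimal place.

Retrograde orbit: the ground track reaches ±(180° − i) = ±(180 − 128.9) = ±51.1°.

51.1°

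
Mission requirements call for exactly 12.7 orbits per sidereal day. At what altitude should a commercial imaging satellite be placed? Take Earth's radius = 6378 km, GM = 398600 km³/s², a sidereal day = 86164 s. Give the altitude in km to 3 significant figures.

Required period T = 86164 / 12.7 = 6784.6 s.
From T = 2π√(a³/μ): a = (μ T²/4π²)^(1/3) = (398600 × 6784.6² / 4π²)^(1/3) = 7746 km.
Altitude h = a − R = 7746 − 6378 = 1368 km.

1370 km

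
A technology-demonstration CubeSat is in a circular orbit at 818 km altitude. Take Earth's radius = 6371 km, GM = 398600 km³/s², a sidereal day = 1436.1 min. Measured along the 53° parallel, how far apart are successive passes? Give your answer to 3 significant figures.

Semi-major axis a = 6371 + 818 = 7189 km. Period T = 2π√(a³/μ) = 2π√(7189³/398600) = 6066.2 s = 101.10 min.
Node shift per orbit = (6066.2/86166) × 360° = 25.34°.
Equatorial spacing = 25.34 × 111.2 km/° = 2818 km.
At 53° latitude, spacing = 2818 × cos(53°) = 1696 km.

1700 km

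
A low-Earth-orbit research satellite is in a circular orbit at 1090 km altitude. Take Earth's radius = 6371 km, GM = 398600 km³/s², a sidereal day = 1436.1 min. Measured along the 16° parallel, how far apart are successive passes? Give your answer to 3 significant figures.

Semi-major axis a = 6371 + 1090 = 7461 km. Period T = 2π√(a³/μ) = 2π√(7461³/398600) = 6413.7 s = 106.89 min.
Node shift per orbit = (6413.7/86166) × 360° = 26.80°.
Equatorial spacing = 26.80 × 111.2 km/° = 2980 km.
At 16° latitude, spacing = 2980 × cos(16°) = 2864 km.

2860 km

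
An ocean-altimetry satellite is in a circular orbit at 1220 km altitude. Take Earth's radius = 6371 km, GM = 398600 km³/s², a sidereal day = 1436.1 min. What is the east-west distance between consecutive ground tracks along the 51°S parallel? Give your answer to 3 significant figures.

Semi-major axis a = 6371 + 1220 = 7591 km. Period T = 2π√(a³/μ) = 2π√(7591³/398600) = 6582.0 s = 109.70 min.
Node shift per orbit = (6582.0/86166) × 360° = 27.50°.
Equatorial spacing = 27.50 × 111.2 km/° = 3058 km.
At 51° latitude, spacing = 3058 × cos(51°) = 1924 km.

1920 km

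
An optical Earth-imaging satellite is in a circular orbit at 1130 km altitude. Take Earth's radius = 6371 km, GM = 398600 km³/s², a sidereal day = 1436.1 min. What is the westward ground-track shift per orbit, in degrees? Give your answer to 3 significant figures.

Semi-major axis a = 6371 + 1130 = 7501 km. Period T = 2π√(a³/μ) = 2π√(7501³/398600) = 6465.3 s = 107.76 min.
During one orbit Earth rotates (6465.3 / 86166) × 360° = 27.01°.

27.0°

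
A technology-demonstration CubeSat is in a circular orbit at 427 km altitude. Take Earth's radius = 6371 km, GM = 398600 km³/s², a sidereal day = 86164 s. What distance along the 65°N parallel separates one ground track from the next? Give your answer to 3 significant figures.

Semi-major axis a = 6371 + 427 = 6798 km. Period T = 2π√(a³/μ) = 2π√(6798³/398600) = 5578.1 s = 92.97 min.
Node shift per orbit = (5578.1/86164) × 360° = 23.31°.
Equatorial spacing = 23.31 × 111.2 km/° = 2591 km.
At 65° latitude, spacing = 2591 × cos(65°) = 1095 km.

1100 km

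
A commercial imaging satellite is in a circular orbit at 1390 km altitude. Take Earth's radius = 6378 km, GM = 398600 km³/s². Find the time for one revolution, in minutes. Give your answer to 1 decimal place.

Semi-major axis a = 6378 + 1390 = 7768 km. Period T = 2π√(a³/μ) = 2π√(7768³/398600) = 6813.6 s = 113.56 min.

113.6 min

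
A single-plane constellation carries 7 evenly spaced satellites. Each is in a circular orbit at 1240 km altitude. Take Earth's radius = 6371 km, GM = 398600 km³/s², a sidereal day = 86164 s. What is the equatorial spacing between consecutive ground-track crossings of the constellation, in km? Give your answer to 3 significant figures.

Semi-major axis a = 6371 + 1240 = 7611 km. Period T = 2π√(a³/μ) = 2π√(7611³/398600) = 6608.1 s = 110.13 min.
Single-satellite node shift = (6608.1/86164) × 360° = 27.61°.
With 7 satellites evenly phased, successive equator crossings are 27.61/7 = 3.944° apart.
That is 3.944 × 111.2 = 439 km at the equator.

439 km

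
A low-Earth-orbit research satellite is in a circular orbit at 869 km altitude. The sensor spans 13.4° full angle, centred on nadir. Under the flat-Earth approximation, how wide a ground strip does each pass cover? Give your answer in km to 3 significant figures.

204 km

Half-angle = 13.4°/2 = 6.7°.
Swath width ≈ 2h·tan(θ/2) = 2 × 869 × tan(6.7°) = 204.2 km.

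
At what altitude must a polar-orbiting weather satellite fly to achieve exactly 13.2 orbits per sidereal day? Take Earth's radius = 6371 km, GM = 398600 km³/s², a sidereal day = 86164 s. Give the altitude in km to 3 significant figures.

Required period T = 86164 / 13.2 = 6527.6 s.
From T = 2π√(a³/μ): a = (μ T²/4π²)^(1/3) = (398600 × 6527.6² / 4π²)^(1/3) = 7549 km.
Altitude h = a − R = 7549 − 6371 = 1178 km.

1180 km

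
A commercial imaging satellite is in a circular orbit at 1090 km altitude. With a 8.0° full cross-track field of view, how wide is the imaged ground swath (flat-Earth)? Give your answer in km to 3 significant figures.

Half-angle = 8.0°/2 = 4°.
Swath width ≈ 2h·tan(θ/2) = 2 × 1090 × tan(4°) = 152.4 km.

152 km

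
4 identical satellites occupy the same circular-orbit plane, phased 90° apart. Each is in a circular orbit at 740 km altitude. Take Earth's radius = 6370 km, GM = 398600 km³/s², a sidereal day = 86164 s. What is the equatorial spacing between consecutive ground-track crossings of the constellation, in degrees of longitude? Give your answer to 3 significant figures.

6.23°

Semi-major axis a = 6370 + 740 = 7110 km. Period T = 2π√(a³/μ) = 2π√(7110³/398600) = 5966.4 s = 99.44 min.
Single-satellite node shift = (5966.4/86164) × 360° = 24.93°.
With 4 satellites evenly phased, successive equator crossings are 24.93/4 = 6.232° apart.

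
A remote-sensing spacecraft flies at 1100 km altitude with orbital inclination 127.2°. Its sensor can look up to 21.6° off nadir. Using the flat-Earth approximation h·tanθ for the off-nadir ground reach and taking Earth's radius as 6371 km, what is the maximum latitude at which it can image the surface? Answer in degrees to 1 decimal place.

56.7°

Retrograde orbit: the ground track reaches ±(180° − i) = ±(180 − 127.2) = ±52.8°.
Sensor half-swath on the ground ≈ 1100·tan(21.6°) = 436 km = 3.92° of latitude.
Maximum observable latitude ≈ 52.8 + 3.92 = 56.7°.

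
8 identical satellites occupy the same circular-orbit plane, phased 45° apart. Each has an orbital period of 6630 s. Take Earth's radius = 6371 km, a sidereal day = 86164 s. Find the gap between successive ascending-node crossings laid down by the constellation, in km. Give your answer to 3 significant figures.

Single-satellite node shift = (6630.0/86164) × 360° = 27.70°.
With 8 satellites evenly phased, successive equator crossings are 27.70/8 = 3.463° apart.
That is 3.463 × 111.2 = 385 km at the equator.

385 km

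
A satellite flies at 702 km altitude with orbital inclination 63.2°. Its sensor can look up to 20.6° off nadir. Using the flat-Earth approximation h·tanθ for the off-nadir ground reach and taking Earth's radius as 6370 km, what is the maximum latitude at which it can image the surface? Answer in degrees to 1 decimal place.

65.6°

For a prograde orbit the ground track reaches latitude ±i = ±63.2°.
Sensor half-swath on the ground ≈ 702·tan(20.6°) = 264 km = 2.37° of latitude.
Maximum observable latitude ≈ 63.2 + 2.37 = 65.6°.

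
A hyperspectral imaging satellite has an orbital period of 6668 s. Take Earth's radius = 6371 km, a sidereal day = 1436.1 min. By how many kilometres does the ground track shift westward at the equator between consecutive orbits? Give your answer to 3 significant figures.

3100 km

During one orbit Earth rotates (6668.0 / 86166) × 360° = 27.86°.
At the equator that is 27.86° × (2π·6371/360) km/° = 27.86 × 111.2 = 3098 km.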